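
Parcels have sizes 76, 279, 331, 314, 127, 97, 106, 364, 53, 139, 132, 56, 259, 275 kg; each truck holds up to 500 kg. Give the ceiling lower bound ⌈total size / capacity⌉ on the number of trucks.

Total size = 76 + 279 + 331 + 314 + 127 + 97 + 106 + 364 + 53 + 139 + 132 + 56 + 259 + 275 = 2608 kg.
⌈2608 / 500⌉ = 6.

6 trucks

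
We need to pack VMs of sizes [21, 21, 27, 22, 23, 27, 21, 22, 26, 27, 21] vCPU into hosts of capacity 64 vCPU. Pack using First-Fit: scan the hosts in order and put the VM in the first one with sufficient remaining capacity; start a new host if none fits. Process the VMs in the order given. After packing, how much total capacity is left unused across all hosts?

host 1: place 21 vCPU, 43 vCPU left
host 1: place 21 vCPU, 22 vCPU left
host 2: place 27 vCPU, 37 vCPU left
host 1: place 22 vCPU, 0 vCPU left
host 2: place 23 vCPU, 14 vCPU left
host 3: place 27 vCPU, 37 vCPU left
host 3: place 21 vCPU, 16 vCPU left
host 4: place 22 vCPU, 42 vCPU left
host 4: place 26 vCPU, 16 vCPU left
host 5: place 27 vCPU, 37 vCPU left
host 5: place 21 vCPU, 16 vCPU left
5 hosts × 64 vCPU = 320 vCPU; used 258 vCPU; unused 62 vCPU.

62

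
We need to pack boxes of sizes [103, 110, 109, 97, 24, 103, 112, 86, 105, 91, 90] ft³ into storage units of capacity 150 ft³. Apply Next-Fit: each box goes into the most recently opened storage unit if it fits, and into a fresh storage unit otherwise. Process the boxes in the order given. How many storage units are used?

Put 103 ft³ in storage unit 1; 47 ft³ remain.
Put 110 ft³ in storage unit 2; 40 ft³ remain.
Put 109 ft³ in storage unit 3; 41 ft³ remain.
Put 97 ft³ in storage unit 4; 53 ft³ remain.
Put 24 ft³ in storage unit 4; 29 ft³ remain.
Put 103 ft³ in storage unit 5; 47 ft³ remain.
Put 112 ft³ in storage unit 6; 38 ft³ remain.
Put 86 ft³ in storage unit 7; 64 ft³ remain.
Put 105 ft³ in storage unit 8; 45 ft³ remain.
Put 91 ft³ in storage unit 9; 59 ft³ remain.
Put 90 ft³ in storage unit 10; 60 ft³ remain.

10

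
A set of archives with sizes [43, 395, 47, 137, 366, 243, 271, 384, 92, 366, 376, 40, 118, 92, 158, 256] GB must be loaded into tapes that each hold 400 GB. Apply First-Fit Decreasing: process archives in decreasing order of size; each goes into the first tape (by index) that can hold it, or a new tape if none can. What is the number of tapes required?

9

Sorted descending: 395, 384, 376, 366, 366, 271, 256, 243, 158, 137, 118, 92, 92, 47, 43, 40.
Put 395 GB in tape 1; 5 GB remain.
Put 384 GB in tape 2; 16 GB remain.
Put 376 GB in tape 3; 24 GB remain.
Put 366 GB in tape 4; 34 GB remain.
Put 366 GB in tape 5; 34 GB remain.
Put 271 GB in tape 6; 129 GB remain.
Put 256 GB in tape 7; 144 GB remain.
Put 243 GB in tape 8; 157 GB remain.
Put 158 GB in tape 9; 242 GB remain.
Put 137 GB in tape 7; 7 GB remain.
Put 118 GB in tape 6; 11 GB remain.
Put 92 GB in tape 8; 65 GB remain.
Put 92 GB in tape 9; 150 GB remain.
Put 47 GB in tape 8; 18 GB remain.
Put 43 GB in tape 9; 107 GB remain.
Put 40 GB in tape 9; 67 GB remain.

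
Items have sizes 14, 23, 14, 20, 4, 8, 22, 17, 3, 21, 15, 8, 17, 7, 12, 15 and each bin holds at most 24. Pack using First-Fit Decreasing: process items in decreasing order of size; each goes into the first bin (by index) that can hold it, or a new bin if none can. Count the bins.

Sorted descending: 23, 22, 21, 20, 17, 17, 15, 15, 14, 14, 12, 8, 8, 7, 4, 3.
bin 1: place 23, 1 left
bin 2: place 22, 2 left
bin 3: place 21, 3 left
bin 4: place 20, 4 left
bin 5: place 17, 7 left
bin 6: place 17, 7 left
bin 7: place 15, 9 left
bin 8: place 15, 9 left
bin 9: place 14, 10 left
bin 10: place 14, 10 left
bin 11: place 12, 12 left
bin 7: place 8, 1 left
bin 8: place 8, 1 left
bin 5: place 7, 0 left
bin 4: place 4, 0 left
bin 3: place 3, 0 left
Final bins: [23] [22] [21,3] [20,4] [17,7] [17] [15,8] [15,8] [14] [14] [12].

11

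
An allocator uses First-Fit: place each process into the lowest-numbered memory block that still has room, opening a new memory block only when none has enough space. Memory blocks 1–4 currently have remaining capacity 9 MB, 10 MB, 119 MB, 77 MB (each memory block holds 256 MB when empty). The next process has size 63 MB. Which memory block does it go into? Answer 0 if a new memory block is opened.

Memory blocks with room: memory block 3 (119 MB), memory block 4 (77 MB).
The first with room is memory block 3.

3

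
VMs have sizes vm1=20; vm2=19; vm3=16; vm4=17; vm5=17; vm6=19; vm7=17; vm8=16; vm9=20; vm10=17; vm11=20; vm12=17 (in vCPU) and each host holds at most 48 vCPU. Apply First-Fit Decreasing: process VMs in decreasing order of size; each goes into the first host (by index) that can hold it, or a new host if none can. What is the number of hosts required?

6 hosts

Sorted descending: 20, 20, 20, 19, 19, 17, 17, 17, 17, 17, 16, 16.
host 1: place 20 vCPU, 28 vCPU left
host 1: place 20 vCPU, 8 vCPU left
host 2: place 20 vCPU, 28 vCPU left
host 2: place 19 vCPU, 9 vCPU left
host 3: place 19 vCPU, 29 vCPU left
host 3: place 17 vCPU, 12 vCPU left
host 4: place 17 vCPU, 31 vCPU left
host 4: place 17 vCPU, 14 vCPU left
host 5: place 17 vCPU, 31 vCPU left
host 5: place 17 vCPU, 14 vCPU left
host 6: place 16 vCPU, 32 vCPU left
host 6: place 16 vCPU, 16 vCPU left
Final hosts: [20,20] [20,19] [19,17] [17,17] [17,17] [16,16].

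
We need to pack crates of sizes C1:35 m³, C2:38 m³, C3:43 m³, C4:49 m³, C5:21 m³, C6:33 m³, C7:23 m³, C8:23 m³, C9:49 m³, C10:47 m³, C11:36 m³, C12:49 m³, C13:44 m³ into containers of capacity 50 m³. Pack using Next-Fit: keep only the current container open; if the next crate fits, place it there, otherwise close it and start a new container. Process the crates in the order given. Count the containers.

C1 (35 m³) → container 1 (remaining 15 m³)
C2 (38 m³) → container 2 (remaining 12 m³)
C3 (43 m³) → container 3 (remaining 7 m³)
C4 (49 m³) → container 4 (remaining 1 m³)
C5 (21 m³) → container 5 (remaining 29 m³)
C6 (33 m³) → container 6 (remaining 17 m³)
C7 (23 m³) → container 7 (remaining 27 m³)
C8 (23 m³) → container 7 (remaining 4 m³)
C9 (49 m³) → container 8 (remaining 1 m³)
C10 (47 m³) → container 9 (remaining 3 m³)
C11 (36 m³) → container 10 (remaining 14 m³)
C12 (49 m³) → container 11 (remaining 1 m³)
C13 (44 m³) → container 12 (remaining 6 m³)
Final containers: [35] [38] [43] [49] [21] [33] [23,23] [49] [47] [36] [49] [44].

12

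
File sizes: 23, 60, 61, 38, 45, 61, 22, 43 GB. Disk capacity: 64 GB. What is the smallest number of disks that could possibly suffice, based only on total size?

Total size = 23 + 60 + 61 + 38 + 45 + 61 + 22 + 43 = 353 GB.
⌈353 / 64⌉ = 6.

6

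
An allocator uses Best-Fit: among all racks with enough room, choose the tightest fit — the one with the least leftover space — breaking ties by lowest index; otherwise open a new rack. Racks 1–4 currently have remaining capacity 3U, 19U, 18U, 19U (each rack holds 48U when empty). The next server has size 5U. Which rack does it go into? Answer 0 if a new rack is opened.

Racks with room: rack 2 (19U), rack 3 (18U), rack 4 (19U).
Tightest fit is rack 3 with 18U free.

3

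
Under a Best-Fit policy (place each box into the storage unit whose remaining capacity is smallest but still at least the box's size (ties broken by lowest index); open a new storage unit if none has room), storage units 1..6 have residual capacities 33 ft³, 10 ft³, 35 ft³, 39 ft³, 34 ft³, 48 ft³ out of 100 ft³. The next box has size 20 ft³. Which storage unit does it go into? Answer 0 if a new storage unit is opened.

Storage units with room: storage unit 1 (33 ft³), storage unit 3 (35 ft³), storage unit 4 (39 ft³), storage unit 5 (34 ft³), storage unit 6 (48 ft³).
Tightest fit is storage unit 1 with 33 ft³ free.

1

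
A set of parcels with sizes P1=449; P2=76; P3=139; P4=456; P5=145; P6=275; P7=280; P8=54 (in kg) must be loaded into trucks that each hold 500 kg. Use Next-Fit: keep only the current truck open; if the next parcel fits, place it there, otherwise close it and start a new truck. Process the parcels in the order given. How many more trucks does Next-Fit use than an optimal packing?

Next-Fit: [449] [76,139] [456] [145,275] [280,54] → 5 trucks.
Total size 1874 kg; any packing needs at least ⌈1874/500⌉ = 4 trucks.
An optimal packing achieves that bound: [456] [449] [280,145,54] [275,139,76] → 4 trucks.
Excess: 5 − 4 = 1.

1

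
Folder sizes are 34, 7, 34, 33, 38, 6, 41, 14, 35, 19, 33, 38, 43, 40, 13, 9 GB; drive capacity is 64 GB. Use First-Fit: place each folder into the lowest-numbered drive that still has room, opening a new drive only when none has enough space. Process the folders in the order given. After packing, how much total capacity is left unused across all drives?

203

34 GB → drive 1 (remaining 30 GB)
7 GB → drive 1 (remaining 23 GB)
34 GB → drive 2 (remaining 30 GB)
33 GB → drive 3 (remaining 31 GB)
38 GB → drive 4 (remaining 26 GB)
6 GB → drive 1 (remaining 17 GB)
41 GB → drive 5 (remaining 23 GB)
14 GB → drive 1 (remaining 3 GB)
35 GB → drive 6 (remaining 29 GB)
19 GB → drive 2 (remaining 11 GB)
33 GB → drive 7 (remaining 31 GB)
38 GB → drive 8 (remaining 26 GB)
43 GB → drive 9 (remaining 21 GB)
40 GB → drive 10 (remaining 24 GB)
13 GB → drive 3 (remaining 18 GB)
9 GB → drive 2 (remaining 2 GB)
10 drives × 64 GB = 640 GB; used 437 GB; unused 203 GB.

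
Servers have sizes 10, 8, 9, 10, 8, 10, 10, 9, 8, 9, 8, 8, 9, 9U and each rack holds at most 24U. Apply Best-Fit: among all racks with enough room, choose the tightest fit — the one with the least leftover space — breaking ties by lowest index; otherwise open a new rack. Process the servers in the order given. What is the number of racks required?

7

Put 10U in rack 1; 14U remain.
Put 8U in rack 1; 6U remain.
Put 9U in rack 2; 15U remain.
Put 10U in rack 2; 5U remain.
Put 8U in rack 3; 16U remain.
Put 10U in rack 3; 6U remain.
Put 10U in rack 4; 14U remain.
Put 9U in rack 4; 5U remain.
Put 8U in rack 5; 16U remain.
Put 9U in rack 5; 7U remain.
Put 8U in rack 6; 16U remain.
Put 8U in rack 6; 8U remain.
Put 9U in rack 7; 15U remain.
Put 9U in rack 7; 6U remain.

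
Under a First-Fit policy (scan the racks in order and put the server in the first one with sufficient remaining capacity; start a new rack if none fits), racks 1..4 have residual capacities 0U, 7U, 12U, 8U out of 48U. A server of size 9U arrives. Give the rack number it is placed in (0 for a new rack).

3

Racks with room: rack 3 (12U).
The first with room is rack 3.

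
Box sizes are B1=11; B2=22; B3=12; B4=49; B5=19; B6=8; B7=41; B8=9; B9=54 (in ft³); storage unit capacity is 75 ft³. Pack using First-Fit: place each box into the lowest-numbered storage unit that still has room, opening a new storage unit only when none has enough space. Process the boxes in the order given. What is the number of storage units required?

4 storage units

B1 (11 ft³) → storage unit 1 (remaining 64 ft³)
B2 (22 ft³) → storage unit 1 (remaining 42 ft³)
B3 (12 ft³) → storage unit 1 (remaining 30 ft³)
B4 (49 ft³) → storage unit 2 (remaining 26 ft³)
B5 (19 ft³) → storage unit 1 (remaining 11 ft³)
B6 (8 ft³) → storage unit 1 (remaining 3 ft³)
B7 (41 ft³) → storage unit 3 (remaining 34 ft³)
B8 (9 ft³) → storage unit 2 (remaining 17 ft³)
B9 (54 ft³) → storage unit 4 (remaining 21 ft³)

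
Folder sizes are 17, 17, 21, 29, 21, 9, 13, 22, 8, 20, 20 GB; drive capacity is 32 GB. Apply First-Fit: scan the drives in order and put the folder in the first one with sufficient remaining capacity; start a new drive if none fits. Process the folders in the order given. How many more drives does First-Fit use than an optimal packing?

First-Fit: [17,9] [17,13] [21,8] [29] [21] [22] [20] [20] → 8 drives.
8 folders exceed 16 GB (half the capacity), and no two of those can share a drive, so at least 8 drives are needed.
So 8 is already optimal.

0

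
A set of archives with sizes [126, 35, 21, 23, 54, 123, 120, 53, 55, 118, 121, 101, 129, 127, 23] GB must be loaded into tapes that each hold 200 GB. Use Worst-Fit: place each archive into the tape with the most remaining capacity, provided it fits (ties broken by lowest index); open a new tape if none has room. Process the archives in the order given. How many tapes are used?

tape 1: place 126 GB, 74 GB left
tape 1: place 35 GB, 39 GB left
tape 1: place 21 GB, 18 GB left
tape 2: place 23 GB, 177 GB left
tape 2: place 54 GB, 123 GB left
tape 2: place 123 GB, 0 GB left
tape 3: place 120 GB, 80 GB left
tape 3: place 53 GB, 27 GB left
tape 4: place 55 GB, 145 GB left
tape 4: place 118 GB, 27 GB left
tape 5: place 121 GB, 79 GB left
tape 6: place 101 GB, 99 GB left
tape 7: place 129 GB, 71 GB left
tape 8: place 127 GB, 73 GB left
tape 6: place 23 GB, 76 GB left
Final tapes: [126,35,21] [23,54,123] [120,53] [55,118] [121] [101,23] [129] [127].

8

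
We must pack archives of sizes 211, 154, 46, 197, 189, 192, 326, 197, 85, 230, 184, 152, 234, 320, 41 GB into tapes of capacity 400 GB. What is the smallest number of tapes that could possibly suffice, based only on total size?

Total size = 211 + 154 + 46 + 197 + 189 + 192 + 326 + 197 + 85 + 230 + 184 + 152 + 234 + 320 + 41 = 2758 GB.
⌈2758 / 400⌉ = 7.

7 tapes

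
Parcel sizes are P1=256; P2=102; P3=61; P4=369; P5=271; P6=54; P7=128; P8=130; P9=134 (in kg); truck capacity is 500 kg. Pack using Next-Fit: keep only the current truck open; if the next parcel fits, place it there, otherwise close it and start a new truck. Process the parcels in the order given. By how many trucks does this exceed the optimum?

Next-Fit: [256,102,61] [369] [271,54,128] [130,134] → 4 trucks.
Total size 1505 kg; any packing needs at least ⌈1505/500⌉ = 4 trucks.
So 4 is already optimal.

0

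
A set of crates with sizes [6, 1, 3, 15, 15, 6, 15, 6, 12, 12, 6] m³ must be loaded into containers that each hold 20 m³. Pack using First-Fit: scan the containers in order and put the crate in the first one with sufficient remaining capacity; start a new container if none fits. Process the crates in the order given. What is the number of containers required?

Put 6 m³ in container 1; 14 m³ remain.
Put 1 m³ in container 1; 13 m³ remain.
Put 3 m³ in container 1; 10 m³ remain.
Put 15 m³ in container 2; 5 m³ remain.
Put 15 m³ in container 3; 5 m³ remain.
Put 6 m³ in container 1; 4 m³ remain.
Put 15 m³ in container 4; 5 m³ remain.
Put 6 m³ in container 5; 14 m³ remain.
Put 12 m³ in container 5; 2 m³ remain.
Put 12 m³ in container 6; 8 m³ remain.
Put 6 m³ in container 6; 2 m³ remain.
Final containers: [6,1,3,6] [15] [15] [15] [6,12] [12,6].

6 containers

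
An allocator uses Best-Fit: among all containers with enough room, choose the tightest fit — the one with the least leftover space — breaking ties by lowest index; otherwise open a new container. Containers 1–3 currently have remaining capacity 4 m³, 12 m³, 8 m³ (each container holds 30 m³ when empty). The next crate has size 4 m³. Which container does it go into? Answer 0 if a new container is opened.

Containers with room: container 1 (4 m³), container 2 (12 m³), container 3 (8 m³).
Tightest fit is container 1 with 4 m³ free.

1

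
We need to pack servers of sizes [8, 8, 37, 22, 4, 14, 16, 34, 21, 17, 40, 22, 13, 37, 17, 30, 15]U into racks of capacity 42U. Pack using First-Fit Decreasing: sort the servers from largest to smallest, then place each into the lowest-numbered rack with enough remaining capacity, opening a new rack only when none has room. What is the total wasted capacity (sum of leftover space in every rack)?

Sorted descending: 40, 37, 37, 34, 30, 22, 22, 21, 17, 17, 16, 15, 14, 13, 8, 8, 4.
rack 1: place 40U, 2U left
rack 2: place 37U, 5U left
rack 3: place 37U, 5U left
rack 4: place 34U, 8U left
rack 5: place 30U, 12U left
rack 6: place 22U, 20U left
rack 7: place 22U, 20U left
rack 8: place 21U, 21U left
rack 6: place 17U, 3U left
rack 7: place 17U, 3U left
rack 8: place 16U, 5U left
rack 9: place 15U, 27U left
rack 9: place 14U, 13U left
rack 9: place 13U, 0U left
rack 4: place 8U, 0U left
rack 5: place 8U, 4U left
rack 2: place 4U, 1U left
9 racks × 42U = 378U; used 355U; unused 23U.

23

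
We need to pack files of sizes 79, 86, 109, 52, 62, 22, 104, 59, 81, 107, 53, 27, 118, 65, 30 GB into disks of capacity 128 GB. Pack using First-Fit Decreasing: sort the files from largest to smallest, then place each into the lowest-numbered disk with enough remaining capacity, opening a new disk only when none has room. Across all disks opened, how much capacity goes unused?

Sorted descending: 118, 109, 107, 104, 86, 81, 79, 65, 62, 59, 53, 52, 30, 27, 22.
Put 118 GB in disk 1; 10 GB remain.
Put 109 GB in disk 2; 19 GB remain.
Put 107 GB in disk 3; 21 GB remain.
Put 104 GB in disk 4; 24 GB remain.
Put 86 GB in disk 5; 42 GB remain.
Put 81 GB in disk 6; 47 GB remain.
Put 79 GB in disk 7; 49 GB remain.
Put 65 GB in disk 8; 63 GB remain.
Put 62 GB in disk 8; 1 GB remain.
Put 59 GB in disk 9; 69 GB remain.
Put 53 GB in disk 9; 16 GB remain.
Put 52 GB in disk 10; 76 GB remain.
Put 30 GB in disk 5; 12 GB remain.
Put 27 GB in disk 6; 20 GB remain.
Put 22 GB in disk 4; 2 GB remain.
10 disks × 128 GB = 1280 GB; used 1054 GB; unused 226 GB.

226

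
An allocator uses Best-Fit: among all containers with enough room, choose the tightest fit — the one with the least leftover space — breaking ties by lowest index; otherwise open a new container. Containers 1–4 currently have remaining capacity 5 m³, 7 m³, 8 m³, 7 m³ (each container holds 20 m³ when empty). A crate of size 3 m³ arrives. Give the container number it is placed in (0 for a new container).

Containers with room: container 1 (5 m³), container 2 (7 m³), container 3 (8 m³), container 4 (7 m³).
Tightest fit is container 1 with 5 m³ free.

1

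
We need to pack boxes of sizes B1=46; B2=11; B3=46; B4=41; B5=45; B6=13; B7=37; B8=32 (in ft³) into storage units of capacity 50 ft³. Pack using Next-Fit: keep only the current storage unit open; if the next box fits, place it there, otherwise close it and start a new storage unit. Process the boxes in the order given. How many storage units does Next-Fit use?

7

storage unit 1: place B1 (46 ft³), 4 ft³ left
storage unit 2: place B2 (11 ft³), 39 ft³ left
storage unit 3: place B3 (46 ft³), 4 ft³ left
storage unit 4: place B4 (41 ft³), 9 ft³ left
storage unit 5: place B5 (45 ft³), 5 ft³ left
storage unit 6: place B6 (13 ft³), 37 ft³ left
storage unit 6: place B7 (37 ft³), 0 ft³ left
storage unit 7: place B8 (32 ft³), 18 ft³ left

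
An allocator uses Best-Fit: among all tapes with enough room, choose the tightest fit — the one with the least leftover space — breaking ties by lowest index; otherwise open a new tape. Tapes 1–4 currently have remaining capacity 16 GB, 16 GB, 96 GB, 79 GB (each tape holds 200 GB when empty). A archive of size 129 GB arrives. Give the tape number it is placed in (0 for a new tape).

0

No tape has ≥ 129 GB free, so a new tape is opened.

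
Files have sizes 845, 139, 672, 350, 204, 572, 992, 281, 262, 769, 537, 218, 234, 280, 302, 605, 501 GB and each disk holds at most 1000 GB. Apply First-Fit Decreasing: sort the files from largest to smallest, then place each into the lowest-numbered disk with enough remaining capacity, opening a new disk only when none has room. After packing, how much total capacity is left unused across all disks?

1237

Sorted descending: 992, 845, 769, 672, 605, 572, 537, 501, 350, 302, 281, 280, 262, 234, 218, 204, 139.
Put 992 GB in disk 1; 8 GB remain.
Put 845 GB in disk 2; 155 GB remain.
Put 769 GB in disk 3; 231 GB remain.
Put 672 GB in disk 4; 328 GB remain.
Put 605 GB in disk 5; 395 GB remain.
Put 572 GB in disk 6; 428 GB remain.
Put 537 GB in disk 7; 463 GB remain.
Put 501 GB in disk 8; 499 GB remain.
Put 350 GB in disk 5; 45 GB remain.
Put 302 GB in disk 4; 26 GB remain.
Put 281 GB in disk 6; 147 GB remain.
Put 280 GB in disk 7; 183 GB remain.
Put 262 GB in disk 8; 237 GB remain.
Put 234 GB in disk 8; 3 GB remain.
Put 218 GB in disk 3; 13 GB remain.
Put 204 GB in disk 9; 796 GB remain.
Put 139 GB in disk 2; 16 GB remain.
9 disks × 1000 GB = 9000 GB; used 7763 GB; unused 1237 GB.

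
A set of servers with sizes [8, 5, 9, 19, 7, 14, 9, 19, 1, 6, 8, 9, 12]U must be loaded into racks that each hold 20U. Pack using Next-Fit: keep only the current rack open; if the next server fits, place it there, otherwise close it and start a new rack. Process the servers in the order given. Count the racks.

8U → rack 1 (remaining 12U)
5U → rack 1 (remaining 7U)
9U → rack 2 (remaining 11U)
19U → rack 3 (remaining 1U)
7U → rack 4 (remaining 13U)
14U → rack 5 (remaining 6U)
9U → rack 6 (remaining 11U)
19U → rack 7 (remaining 1U)
1U → rack 7 (remaining 0U)
6U → rack 8 (remaining 14U)
8U → rack 8 (remaining 6U)
9U → rack 9 (remaining 11U)
12U → rack 10 (remaining 8U)
Final racks: [8,5] [9] [19] [7] [14] [9] [19,1] [6,8] [9] [12].

10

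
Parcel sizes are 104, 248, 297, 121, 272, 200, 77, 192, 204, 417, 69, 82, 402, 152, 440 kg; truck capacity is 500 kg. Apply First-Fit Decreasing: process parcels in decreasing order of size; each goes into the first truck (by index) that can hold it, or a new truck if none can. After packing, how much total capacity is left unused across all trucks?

Sorted descending: 440, 417, 402, 297, 272, 248, 204, 200, 192, 152, 121, 104, 82, 77, 69.
Put 440 kg in truck 1; 60 kg remain.
Put 417 kg in truck 2; 83 kg remain.
Put 402 kg in truck 3; 98 kg remain.
Put 297 kg in truck 4; 203 kg remain.
Put 272 kg in truck 5; 228 kg remain.
Put 248 kg in truck 6; 252 kg remain.
Put 204 kg in truck 5; 24 kg remain.
Put 200 kg in truck 4; 3 kg remain.
Put 192 kg in truck 6; 60 kg remain.
Put 152 kg in truck 7; 348 kg remain.
Put 121 kg in truck 7; 227 kg remain.
Put 104 kg in truck 7; 123 kg remain.
Put 82 kg in truck 2; 1 kg remain.
Put 77 kg in truck 3; 21 kg remain.
Put 69 kg in truck 7; 54 kg remain.
7 trucks × 500 kg = 3500 kg; used 3277 kg; unused 223 kg.

223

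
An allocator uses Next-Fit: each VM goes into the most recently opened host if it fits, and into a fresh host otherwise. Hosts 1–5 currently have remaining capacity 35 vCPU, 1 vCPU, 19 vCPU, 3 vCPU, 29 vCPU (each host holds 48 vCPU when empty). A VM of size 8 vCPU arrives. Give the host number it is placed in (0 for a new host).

Next-Fit only looks at host 5, which has 29 vCPU free.
8 vCPU fits there.

5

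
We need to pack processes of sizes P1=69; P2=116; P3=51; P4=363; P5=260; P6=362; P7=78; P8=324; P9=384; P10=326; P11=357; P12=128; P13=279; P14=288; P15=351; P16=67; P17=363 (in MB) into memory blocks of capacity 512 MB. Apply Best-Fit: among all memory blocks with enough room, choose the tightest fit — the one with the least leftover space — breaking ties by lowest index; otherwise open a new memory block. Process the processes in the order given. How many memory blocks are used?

11

P1 (69 MB) → memory block 1 (remaining 443 MB)
P2 (116 MB) → memory block 1 (remaining 327 MB)
P3 (51 MB) → memory block 1 (remaining 276 MB)
P4 (363 MB) → memory block 2 (remaining 149 MB)
P5 (260 MB) → memory block 1 (remaining 16 MB)
P6 (362 MB) → memory block 3 (remaining 150 MB)
P7 (78 MB) → memory block 2 (remaining 71 MB)
P8 (324 MB) → memory block 4 (remaining 188 MB)
P9 (384 MB) → memory block 5 (remaining 128 MB)
P10 (326 MB) → memory block 6 (remaining 186 MB)
P11 (357 MB) → memory block 7 (remaining 155 MB)
P12 (128 MB) → memory block 5 (remaining 0 MB)
P13 (279 MB) → memory block 8 (remaining 233 MB)
P14 (288 MB) → memory block 9 (remaining 224 MB)
P15 (351 MB) → memory block 10 (remaining 161 MB)
P16 (67 MB) → memory block 2 (remaining 4 MB)
P17 (363 MB) → memory block 11 (remaining 149 MB)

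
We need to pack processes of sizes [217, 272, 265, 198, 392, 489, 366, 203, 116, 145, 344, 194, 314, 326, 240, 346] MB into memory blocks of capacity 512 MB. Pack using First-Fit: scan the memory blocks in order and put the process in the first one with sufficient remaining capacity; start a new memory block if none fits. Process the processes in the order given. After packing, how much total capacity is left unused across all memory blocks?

Put 217 MB in memory block 1; 295 MB remain.
Put 272 MB in memory block 1; 23 MB remain.
Put 265 MB in memory block 2; 247 MB remain.
Put 198 MB in memory block 2; 49 MB remain.
Put 392 MB in memory block 3; 120 MB remain.
Put 489 MB in memory block 4; 23 MB remain.
Put 366 MB in memory block 5; 146 MB remain.
Put 203 MB in memory block 6; 309 MB remain.
Put 116 MB in memory block 3; 4 MB remain.
Put 145 MB in memory block 5; 1 MB remain.
Put 344 MB in memory block 7; 168 MB remain.
Put 194 MB in memory block 6; 115 MB remain.
Put 314 MB in memory block 8; 198 MB remain.
Put 326 MB in memory block 9; 186 MB remain.
Put 240 MB in memory block 10; 272 MB remain.
Put 346 MB in memory block 11; 166 MB remain.
11 memory blocks × 512 MB = 5632 MB; used 4427 MB; unused 1205 MB.

1205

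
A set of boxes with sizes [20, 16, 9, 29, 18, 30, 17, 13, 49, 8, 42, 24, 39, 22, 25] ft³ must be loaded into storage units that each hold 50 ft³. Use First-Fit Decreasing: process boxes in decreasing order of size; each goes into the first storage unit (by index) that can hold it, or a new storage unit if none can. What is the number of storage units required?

Sorted descending: 49, 42, 39, 30, 29, 25, 24, 22, 20, 18, 17, 16, 13, 9, 8.
storage unit 1: place 49 ft³, 1 ft³ left
storage unit 2: place 42 ft³, 8 ft³ left
storage unit 3: place 39 ft³, 11 ft³ left
storage unit 4: place 30 ft³, 20 ft³ left
storage unit 5: place 29 ft³, 21 ft³ left
storage unit 6: place 25 ft³, 25 ft³ left
storage unit 6: place 24 ft³, 1 ft³ left
storage unit 7: place 22 ft³, 28 ft³ left
storage unit 4: place 20 ft³, 0 ft³ left
storage unit 5: place 18 ft³, 3 ft³ left
storage unit 7: place 17 ft³, 11 ft³ left
storage unit 8: place 16 ft³, 34 ft³ left
storage unit 8: place 13 ft³, 21 ft³ left
storage unit 3: place 9 ft³, 2 ft³ left
storage unit 2: place 8 ft³, 0 ft³ left
Final storage units: [49] [42,8] [39,9] [30,20] [29,18] [25,24] [22,17] [16,13].

8 storage units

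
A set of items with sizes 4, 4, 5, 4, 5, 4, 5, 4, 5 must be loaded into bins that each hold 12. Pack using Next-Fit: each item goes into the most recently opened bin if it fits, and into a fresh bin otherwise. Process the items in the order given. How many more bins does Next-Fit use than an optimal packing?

Next-Fit: [4,4] [5,4] [5,4] [5,4] [5] → 5 bins.
Total size 40; any packing needs at least ⌈40/12⌉ = 4 bins.
An optimal packing achieves that bound: [5,5] [5,5] [4,4,4] [4,4] → 4 bins.
Excess: 5 − 4 = 1.

1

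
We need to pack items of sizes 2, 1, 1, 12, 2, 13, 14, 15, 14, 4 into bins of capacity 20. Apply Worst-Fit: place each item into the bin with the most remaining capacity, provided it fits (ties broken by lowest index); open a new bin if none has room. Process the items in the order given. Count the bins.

5

Put 2 in bin 1; 18 remain.
Put 1 in bin 1; 17 remain.
Put 1 in bin 1; 16 remain.
Put 12 in bin 1; 4 remain.
Put 2 in bin 1; 2 remain.
Put 13 in bin 2; 7 remain.
Put 14 in bin 3; 6 remain.
Put 15 in bin 4; 5 remain.
Put 14 in bin 5; 6 remain.
Put 4 in bin 2; 3 remain.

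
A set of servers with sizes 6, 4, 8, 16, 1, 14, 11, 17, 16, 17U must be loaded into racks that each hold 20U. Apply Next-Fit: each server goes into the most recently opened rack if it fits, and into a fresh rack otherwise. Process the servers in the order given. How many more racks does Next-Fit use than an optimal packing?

Next-Fit: [6,4,8] [16,1] [14] [11] [17] [16] [17] → 7 racks.
Total size 110U; any packing needs at least ⌈110/20⌉ = 6 racks.
An optimal packing achieves that bound: [17,1] [17] [16,4] [16] [14,6] [11,8] → 6 racks.
Excess: 7 − 6 = 1.

1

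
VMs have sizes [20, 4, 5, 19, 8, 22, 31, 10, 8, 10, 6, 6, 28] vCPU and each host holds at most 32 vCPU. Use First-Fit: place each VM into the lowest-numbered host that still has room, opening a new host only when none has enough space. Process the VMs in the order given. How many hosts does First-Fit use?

6 hosts

20 vCPU → host 1 (remaining 12 vCPU)
4 vCPU → host 1 (remaining 8 vCPU)
5 vCPU → host 1 (remaining 3 vCPU)
19 vCPU → host 2 (remaining 13 vCPU)
8 vCPU → host 2 (remaining 5 vCPU)
22 vCPU → host 3 (remaining 10 vCPU)
31 vCPU → host 4 (remaining 1 vCPU)
10 vCPU → host 3 (remaining 0 vCPU)
8 vCPU → host 5 (remaining 24 vCPU)
10 vCPU → host 5 (remaining 14 vCPU)
6 vCPU → host 5 (remaining 8 vCPU)
6 vCPU → host 5 (remaining 2 vCPU)
28 vCPU → host 6 (remaining 4 vCPU)
Final hosts: [20,4,5] [19,8] [22,10] [31] [8,10,6,6] [28].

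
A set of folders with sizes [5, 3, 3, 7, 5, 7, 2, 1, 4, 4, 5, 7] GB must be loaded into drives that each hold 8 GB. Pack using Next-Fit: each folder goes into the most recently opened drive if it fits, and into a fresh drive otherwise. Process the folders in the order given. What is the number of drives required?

Put 5 GB in drive 1; 3 GB remain.
Put 3 GB in drive 1; 0 GB remain.
Put 3 GB in drive 2; 5 GB remain.
Put 7 GB in drive 3; 1 GB remain.
Put 5 GB in drive 4; 3 GB remain.
Put 7 GB in drive 5; 1 GB remain.
Put 2 GB in drive 6; 6 GB remain.
Put 1 GB in drive 6; 5 GB remain.
Put 4 GB in drive 6; 1 GB remain.
Put 4 GB in drive 7; 4 GB remain.
Put 5 GB in drive 8; 3 GB remain.
Put 7 GB in drive 9; 1 GB remain.

9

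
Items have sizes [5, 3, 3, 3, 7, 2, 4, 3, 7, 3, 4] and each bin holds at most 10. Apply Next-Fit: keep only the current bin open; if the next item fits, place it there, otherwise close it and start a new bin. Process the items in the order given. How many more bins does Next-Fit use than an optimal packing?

Next-Fit: [5,3] [3,3] [7,2] [4,3] [7,3] [4] → 6 bins.
Total size 44; any packing needs at least ⌈44/10⌉ = 5 bins.
An optimal packing achieves that bound: [7,3] [7,3] [5,4] [4,3,3] [3,2] → 5 bins.
Excess: 6 − 5 = 1.

1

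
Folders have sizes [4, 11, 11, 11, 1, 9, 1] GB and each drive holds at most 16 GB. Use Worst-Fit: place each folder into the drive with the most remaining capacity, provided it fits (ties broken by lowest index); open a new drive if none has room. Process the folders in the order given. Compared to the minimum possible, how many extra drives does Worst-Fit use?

Worst-Fit: [4,11] [11,1] [11] [9,1] → 4 drives.
4 folders exceed 8 GB (half the capacity), and no two of those can share a drive, so at least 4 drives are needed.
So 4 is already optimal.

0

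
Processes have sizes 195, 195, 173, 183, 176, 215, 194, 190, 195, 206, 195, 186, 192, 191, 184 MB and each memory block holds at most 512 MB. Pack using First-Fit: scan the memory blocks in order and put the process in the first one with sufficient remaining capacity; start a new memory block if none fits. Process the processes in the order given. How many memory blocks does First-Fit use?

8

195 MB → memory block 1 (remaining 317 MB)
195 MB → memory block 1 (remaining 122 MB)
173 MB → memory block 2 (remaining 339 MB)
183 MB → memory block 2 (remaining 156 MB)
176 MB → memory block 3 (remaining 336 MB)
215 MB → memory block 3 (remaining 121 MB)
194 MB → memory block 4 (remaining 318 MB)
190 MB → memory block 4 (remaining 128 MB)
195 MB → memory block 5 (remaining 317 MB)
206 MB → memory block 5 (remaining 111 MB)
195 MB → memory block 6 (remaining 317 MB)
186 MB → memory block 6 (remaining 131 MB)
192 MB → memory block 7 (remaining 320 MB)
191 MB → memory block 7 (remaining 129 MB)
184 MB → memory block 8 (remaining 328 MB)
Final memory blocks: [195,195] [173,183] [176,215] [194,190] [195,206] [195,186] [192,191] [184].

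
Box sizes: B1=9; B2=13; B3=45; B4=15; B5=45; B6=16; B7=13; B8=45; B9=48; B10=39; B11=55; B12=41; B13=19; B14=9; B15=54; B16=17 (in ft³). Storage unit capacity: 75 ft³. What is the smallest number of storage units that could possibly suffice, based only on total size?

Total size = 9 + 13 + 45 + 15 + 45 + 16 + 13 + 45 + 48 + 39 + 55 + 41 + 19 + 9 + 54 + 17 = 483 ft³.
⌈483 / 75⌉ = 7.

7 storage units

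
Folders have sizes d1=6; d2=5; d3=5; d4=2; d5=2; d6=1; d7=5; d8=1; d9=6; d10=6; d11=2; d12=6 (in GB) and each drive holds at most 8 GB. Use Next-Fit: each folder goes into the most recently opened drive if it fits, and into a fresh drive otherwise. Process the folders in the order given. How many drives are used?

Put d1 (6 GB) in drive 1; 2 GB remain.
Put d2 (5 GB) in drive 2; 3 GB remain.
Put d3 (5 GB) in drive 3; 3 GB remain.
Put d4 (2 GB) in drive 3; 1 GB remain.
Put d5 (2 GB) in drive 4; 6 GB remain.
Put d6 (1 GB) in drive 4; 5 GB remain.
Put d7 (5 GB) in drive 4; 0 GB remain.
Put d8 (1 GB) in drive 5; 7 GB remain.
Put d9 (6 GB) in drive 5; 1 GB remain.
Put d10 (6 GB) in drive 6; 2 GB remain.
Put d11 (2 GB) in drive 6; 0 GB remain.
Put d12 (6 GB) in drive 7; 2 GB remain.
Final drives: [6] [5] [5,2] [2,1,5] [1,6] [6,2] [6].

7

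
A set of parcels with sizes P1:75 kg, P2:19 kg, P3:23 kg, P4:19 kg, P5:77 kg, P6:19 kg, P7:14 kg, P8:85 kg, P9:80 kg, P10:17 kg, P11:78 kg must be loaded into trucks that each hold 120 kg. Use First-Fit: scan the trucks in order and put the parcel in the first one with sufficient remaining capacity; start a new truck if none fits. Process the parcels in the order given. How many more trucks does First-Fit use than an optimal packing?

First-Fit: [75,19,23] [19,77,19] [14,85,17] [80] [78] → 5 trucks.
Total size 506 kg; any packing needs at least ⌈506/120⌉ = 5 trucks.
So 5 is already optimal.

0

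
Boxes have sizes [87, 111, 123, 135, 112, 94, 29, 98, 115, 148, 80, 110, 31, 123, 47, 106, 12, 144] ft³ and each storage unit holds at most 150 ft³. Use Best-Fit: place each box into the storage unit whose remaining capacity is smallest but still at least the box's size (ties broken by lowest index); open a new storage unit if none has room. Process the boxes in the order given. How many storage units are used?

storage unit 1: place 87 ft³, 63 ft³ left
storage unit 2: place 111 ft³, 39 ft³ left
storage unit 3: place 123 ft³, 27 ft³ left
storage unit 4: place 135 ft³, 15 ft³ left
storage unit 5: place 112 ft³, 38 ft³ left
storage unit 6: place 94 ft³, 56 ft³ left
storage unit 5: place 29 ft³, 9 ft³ left
storage unit 7: place 98 ft³, 52 ft³ left
storage unit 8: place 115 ft³, 35 ft³ left
storage unit 9: place 148 ft³, 2 ft³ left
storage unit 10: place 80 ft³, 70 ft³ left
storage unit 11: place 110 ft³, 40 ft³ left
storage unit 8: place 31 ft³, 4 ft³ left
storage unit 12: place 123 ft³, 27 ft³ left
storage unit 7: place 47 ft³, 5 ft³ left
storage unit 13: place 106 ft³, 44 ft³ left
storage unit 4: place 12 ft³, 3 ft³ left
storage unit 14: place 144 ft³, 6 ft³ left
Final storage units: [87] [111] [123] [135,12] [112,29] [94] [98,47] [115,31] [148] [80] [110] [123] [106] [144].

14 storage units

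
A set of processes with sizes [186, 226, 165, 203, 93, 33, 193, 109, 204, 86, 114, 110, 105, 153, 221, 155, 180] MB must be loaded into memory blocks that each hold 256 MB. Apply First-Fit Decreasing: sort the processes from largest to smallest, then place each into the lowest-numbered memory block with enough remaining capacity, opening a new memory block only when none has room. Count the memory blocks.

12 memory blocks

Sorted descending: 226, 221, 204, 203, 193, 186, 180, 165, 155, 153, 114, 110, 109, 105, 93, 86, 33.
memory block 1: place 226 MB, 30 MB left
memory block 2: place 221 MB, 35 MB left
memory block 3: place 204 MB, 52 MB left
memory block 4: place 203 MB, 53 MB left
memory block 5: place 193 MB, 63 MB left
memory block 6: place 186 MB, 70 MB left
memory block 7: place 180 MB, 76 MB left
memory block 8: place 165 MB, 91 MB left
memory block 9: place 155 MB, 101 MB left
memory block 10: place 153 MB, 103 MB left
memory block 11: place 114 MB, 142 MB left
memory block 11: place 110 MB, 32 MB left
memory block 12: place 109 MB, 147 MB left
memory block 12: place 105 MB, 42 MB left
memory block 9: place 93 MB, 8 MB left
memory block 8: place 86 MB, 5 MB left
memory block 2: place 33 MB, 2 MB left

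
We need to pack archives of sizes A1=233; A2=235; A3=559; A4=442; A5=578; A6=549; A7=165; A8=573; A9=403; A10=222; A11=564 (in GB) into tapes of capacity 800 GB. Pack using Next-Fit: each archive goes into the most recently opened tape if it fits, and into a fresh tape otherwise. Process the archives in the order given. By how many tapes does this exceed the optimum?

Next-Fit: [233,235] [559] [442] [578] [549,165] [573] [403,222] [564] → 8 tapes.
7 archives exceed 400 GB (half the capacity), and no two of those can share a tape, so at least 7 tapes are needed.
An optimal packing achieves that bound: [578,222] [573,165] [564,235] [559,233] [549] [442] [403] → 7 tapes.
Excess: 8 − 7 = 1.

1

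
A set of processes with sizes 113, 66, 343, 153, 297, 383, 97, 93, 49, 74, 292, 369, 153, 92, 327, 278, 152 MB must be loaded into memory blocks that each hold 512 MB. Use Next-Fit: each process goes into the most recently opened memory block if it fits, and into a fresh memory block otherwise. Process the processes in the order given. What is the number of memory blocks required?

memory block 1: place 113 MB, 399 MB left
memory block 1: place 66 MB, 333 MB left
memory block 2: place 343 MB, 169 MB left
memory block 2: place 153 MB, 16 MB left
memory block 3: place 297 MB, 215 MB left
memory block 4: place 383 MB, 129 MB left
memory block 4: place 97 MB, 32 MB left
memory block 5: place 93 MB, 419 MB left
memory block 5: place 49 MB, 370 MB left
memory block 5: place 74 MB, 296 MB left
memory block 5: place 292 MB, 4 MB left
memory block 6: place 369 MB, 143 MB left
memory block 7: place 153 MB, 359 MB left
memory block 7: place 92 MB, 267 MB left
memory block 8: place 327 MB, 185 MB left
memory block 9: place 278 MB, 234 MB left
memory block 9: place 152 MB, 82 MB left
Final memory blocks: [113,66] [343,153] [297] [383,97] [93,49,74,292] [369] [153,92] [327] [278,152].

9 memory blocks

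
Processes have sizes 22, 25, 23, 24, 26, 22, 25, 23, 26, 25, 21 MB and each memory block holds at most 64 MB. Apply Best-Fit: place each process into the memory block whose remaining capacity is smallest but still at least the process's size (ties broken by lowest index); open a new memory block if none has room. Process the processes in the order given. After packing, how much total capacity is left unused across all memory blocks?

memory block 1: place 22 MB, 42 MB left
memory block 1: place 25 MB, 17 MB left
memory block 2: place 23 MB, 41 MB left
memory block 2: place 24 MB, 17 MB left
memory block 3: place 26 MB, 38 MB left
memory block 3: place 22 MB, 16 MB left
memory block 4: place 25 MB, 39 MB left
memory block 4: place 23 MB, 16 MB left
memory block 5: place 26 MB, 38 MB left
memory block 5: place 25 MB, 13 MB left
memory block 6: place 21 MB, 43 MB left
6 memory blocks × 64 MB = 384 MB; used 262 MB; unused 122 MB.

122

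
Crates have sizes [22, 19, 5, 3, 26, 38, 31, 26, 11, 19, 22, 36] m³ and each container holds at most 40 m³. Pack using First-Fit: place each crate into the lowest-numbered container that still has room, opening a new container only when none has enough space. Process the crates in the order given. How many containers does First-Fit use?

container 1: place 22 m³, 18 m³ left
container 2: place 19 m³, 21 m³ left
container 1: place 5 m³, 13 m³ left
container 1: place 3 m³, 10 m³ left
container 3: place 26 m³, 14 m³ left
container 4: place 38 m³, 2 m³ left
container 5: place 31 m³, 9 m³ left
container 6: place 26 m³, 14 m³ left
container 2: place 11 m³, 10 m³ left
container 7: place 19 m³, 21 m³ left
container 8: place 22 m³, 18 m³ left
container 9: place 36 m³, 4 m³ left

9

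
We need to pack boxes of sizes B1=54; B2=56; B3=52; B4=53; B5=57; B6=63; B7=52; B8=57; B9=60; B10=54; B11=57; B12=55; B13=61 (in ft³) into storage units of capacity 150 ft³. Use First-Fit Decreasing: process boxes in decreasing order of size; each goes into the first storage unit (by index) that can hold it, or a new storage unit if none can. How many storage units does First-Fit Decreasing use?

7 storage units

Sorted descending: 63, 61, 60, 57, 57, 57, 56, 55, 54, 54, 53, 52, 52.
63 ft³ → storage unit 1 (remaining 87 ft³)
61 ft³ → storage unit 1 (remaining 26 ft³)
60 ft³ → storage unit 2 (remaining 90 ft³)
57 ft³ → storage unit 2 (remaining 33 ft³)
57 ft³ → storage unit 3 (remaining 93 ft³)
57 ft³ → storage unit 3 (remaining 36 ft³)
56 ft³ → storage unit 4 (remaining 94 ft³)
55 ft³ → storage unit 4 (remaining 39 ft³)
54 ft³ → storage unit 5 (remaining 96 ft³)
54 ft³ → storage unit 5 (remaining 42 ft³)
53 ft³ → storage unit 6 (remaining 97 ft³)
52 ft³ → storage unit 6 (remaining 45 ft³)
52 ft³ → storage unit 7 (remaining 98 ft³)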